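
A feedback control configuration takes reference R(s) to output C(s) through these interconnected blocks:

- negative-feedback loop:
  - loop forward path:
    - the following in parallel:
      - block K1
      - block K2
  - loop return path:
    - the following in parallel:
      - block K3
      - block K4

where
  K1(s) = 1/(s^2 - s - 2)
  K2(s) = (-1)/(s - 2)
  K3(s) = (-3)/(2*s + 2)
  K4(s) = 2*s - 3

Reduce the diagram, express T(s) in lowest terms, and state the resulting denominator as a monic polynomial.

Reducing step by step:

[1] parallel reduction of K1, K2 = (-s)/(s^2 - s - 2)
[2] combine K3, K4 in parallel = (4*s^2 - 2*s - 9)/(2*s + 2)
[3] reduce the feedback loop with forward (K1+K2) and return (K3+K4) = (2*s^2 + 2*s)/(2*s^3 - 2*s^2 - 3*s + 4)
The result of step 3 is T(s) in lowest terms. Its denominator has leading coefficient 2; dividing the denominator through by 2 makes it monic.

Answer: s^3 - s^2 - 3*s/2 + 2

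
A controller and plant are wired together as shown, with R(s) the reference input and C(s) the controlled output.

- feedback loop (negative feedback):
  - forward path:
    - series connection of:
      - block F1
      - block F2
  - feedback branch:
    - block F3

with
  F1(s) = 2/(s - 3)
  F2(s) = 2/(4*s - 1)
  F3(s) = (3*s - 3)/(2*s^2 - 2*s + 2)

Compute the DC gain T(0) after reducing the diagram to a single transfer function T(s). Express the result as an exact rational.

Answer: -4/3

Working:
(1) cascade F1, F2, giving 4/(4*s^2 - 13*s + 3)
(2) close the feedback loop around (F1*F2), F3, giving (4*s^2 - 4*s + 4)/(4*s^4 - 17*s^3 + 20*s^2 - 10*s - 3)
Evaluating the step-2 result (the overall T(s)) at s = 0 gives T(0) = 4/(-3) = -4/3.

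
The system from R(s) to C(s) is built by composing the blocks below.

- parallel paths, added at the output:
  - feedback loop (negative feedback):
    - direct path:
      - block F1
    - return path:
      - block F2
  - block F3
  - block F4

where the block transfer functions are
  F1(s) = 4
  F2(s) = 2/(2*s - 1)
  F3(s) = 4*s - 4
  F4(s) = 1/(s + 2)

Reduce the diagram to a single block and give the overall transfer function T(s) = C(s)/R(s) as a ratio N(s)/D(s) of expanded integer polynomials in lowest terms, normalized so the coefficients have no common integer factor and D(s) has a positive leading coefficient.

First reduce the diagram to T(s).

Step 1. reduce the feedback loop with forward F1 and return F2 = (8*s - 4)/(2*s + 7)
Step 2. reduce the parallel group [F1/(1+F1*F2)], F3, F4, which is the overall transfer function T(s) = C(s)/R(s) in lowest terms

Answer: (8*s^3 + 44*s^2 + 26*s - 57)/(2*s^2 + 11*s + 14)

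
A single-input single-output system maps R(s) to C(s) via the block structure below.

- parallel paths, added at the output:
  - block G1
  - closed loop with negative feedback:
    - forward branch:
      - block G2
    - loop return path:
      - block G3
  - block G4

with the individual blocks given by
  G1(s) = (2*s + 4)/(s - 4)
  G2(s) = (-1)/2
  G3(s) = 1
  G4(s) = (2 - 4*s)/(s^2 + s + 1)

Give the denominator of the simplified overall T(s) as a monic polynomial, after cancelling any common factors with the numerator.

Step 1. reduce the feedback loop with forward G2 and return G3 -> -1
Step 2. sum the parallel branches G1, [G2/(1+G2*G3)], G4 -> (s^3 + 5*s^2 + 27*s)/(s^3 - 3*s^2 - 3*s - 4)
The result of step 2 is T(s) in lowest terms. Its denominator already has leading coefficient 1, so it is monic as it stands.

Final answer: s^3 - 3*s^2 - 3*s - 4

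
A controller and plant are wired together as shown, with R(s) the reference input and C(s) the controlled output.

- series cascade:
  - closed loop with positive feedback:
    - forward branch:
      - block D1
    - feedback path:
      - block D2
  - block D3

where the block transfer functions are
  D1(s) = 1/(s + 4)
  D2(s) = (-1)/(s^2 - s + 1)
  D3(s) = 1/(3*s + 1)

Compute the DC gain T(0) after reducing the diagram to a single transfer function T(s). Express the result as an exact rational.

(1) collapse the loop (D1 forward, D2 return), giving (s^2 - s + 1)/(s^3 + 3*s^2 - 3*s + 5)
(2) combine [D1/(1-D1*D2)], D3 in series, giving (s^2 - s + 1)/(3*s^4 + 10*s^3 - 6*s^2 + 12*s + 5)
DC gain: substitute s = 0 into T(s) from step 2: T(0) = 1/5.

Answer: 1/5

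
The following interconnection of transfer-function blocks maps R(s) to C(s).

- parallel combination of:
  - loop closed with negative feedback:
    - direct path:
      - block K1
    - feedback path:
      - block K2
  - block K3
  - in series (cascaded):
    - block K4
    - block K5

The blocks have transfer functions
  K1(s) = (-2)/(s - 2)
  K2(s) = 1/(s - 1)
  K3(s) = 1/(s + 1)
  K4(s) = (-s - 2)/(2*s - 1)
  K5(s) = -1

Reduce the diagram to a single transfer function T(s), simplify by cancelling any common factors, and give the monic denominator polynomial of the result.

Reducing step by step:

Step 1: feedback reduction of K1, K2 -> (2 - 2*s)/(s^2 - 3*s)
Step 2: reduce the series chain K4, K5 -> (s + 2)/(2*s - 1)
Step 3: sum the parallel branches [K1/(1+K1*K2)], K3, (K4*K5) -> (s^4 - 2*s^3 - 12*s^2 + s - 2)/(2*s^4 - 5*s^3 - 4*s^2 + 3*s)
T(s) is the step-3 result (common factors already cancelled). Leading coefficient of the denominator: 2. Divide through by 2 for the monic polynomial.

Answer: s^4 - 5*s^3/2 - 2*s^2 + 3*s/2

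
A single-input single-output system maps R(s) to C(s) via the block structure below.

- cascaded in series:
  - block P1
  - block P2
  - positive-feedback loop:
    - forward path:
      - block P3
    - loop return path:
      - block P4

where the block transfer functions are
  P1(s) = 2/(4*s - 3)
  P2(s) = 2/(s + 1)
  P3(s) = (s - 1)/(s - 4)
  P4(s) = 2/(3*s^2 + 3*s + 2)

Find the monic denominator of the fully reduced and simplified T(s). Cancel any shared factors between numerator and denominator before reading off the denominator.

Reducing step by step:

1. reduce the feedback loop with forward P3 and return P4: (3*s^3 - s - 2)/(3*s^3 - 9*s^2 - 12*s - 6)
2. reduce the series chain P1, P2, [P3/(1-P3*P4)]: (12*s^3 - 4*s - 8)/(12*s^5 - 33*s^4 - 66*s^3 - 9*s^2 + 30*s + 18)
That last expression is T(s), already simplified. Scaling its denominator by 1/12 (the reciprocal of the leading coefficient) yields the monic denominator.

Answer: s^5 - 11*s^4/4 - 11*s^3/2 - 3*s^2/4 + 5*s/2 + 3/2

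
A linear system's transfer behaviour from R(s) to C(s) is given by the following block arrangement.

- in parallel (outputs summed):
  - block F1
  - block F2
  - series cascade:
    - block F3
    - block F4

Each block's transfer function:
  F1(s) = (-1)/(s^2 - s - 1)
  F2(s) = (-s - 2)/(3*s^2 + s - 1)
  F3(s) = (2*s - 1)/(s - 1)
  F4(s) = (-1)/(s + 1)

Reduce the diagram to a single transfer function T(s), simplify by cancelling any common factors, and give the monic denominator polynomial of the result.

Step 1. combine F3, F4 in series; result (1 - 2*s)/(s^2 - 1)
Step 2. combine F1, F2, (F3*F4) in parallel; result (-7*s^5 + 3*s^4 + 11*s^3 + 2*s^2 - 4*s - 2)/(3*s^6 - 2*s^5 - 8*s^4 + 2*s^3 + 6*s^2 - 1)
Step 2 gives the fully reduced T(s), with no common factor left to cancel. The denominator's leading coefficient is 3, so divide each of its coefficients by 3 to get the monic form.

Therefore the answer is s^6 - 2*s^5/3 - 8*s^4/3 + 2*s^3/3 + 2*s^2 - 1/3.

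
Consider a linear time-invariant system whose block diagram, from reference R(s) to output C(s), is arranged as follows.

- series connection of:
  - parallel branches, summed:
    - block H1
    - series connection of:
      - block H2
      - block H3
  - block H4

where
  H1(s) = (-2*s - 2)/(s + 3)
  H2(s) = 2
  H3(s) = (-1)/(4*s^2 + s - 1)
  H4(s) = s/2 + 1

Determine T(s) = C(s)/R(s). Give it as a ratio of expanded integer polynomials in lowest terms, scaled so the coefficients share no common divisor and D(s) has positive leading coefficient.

[1] cascade H2, H3 -> (-2)/(4*s^2 + s - 1)
[2] reduce the parallel group H1, (H2*H3) -> (-8*s^3 - 10*s^2 - 2*s - 4)/(4*s^3 + 13*s^2 + 2*s - 3)
[3] series reduction of (H1+(H2*H3)), H4, giving the overall T(s)

Final answer: (-4*s^4 - 13*s^3 - 11*s^2 - 4*s - 4)/(4*s^3 + 13*s^2 + 2*s - 3)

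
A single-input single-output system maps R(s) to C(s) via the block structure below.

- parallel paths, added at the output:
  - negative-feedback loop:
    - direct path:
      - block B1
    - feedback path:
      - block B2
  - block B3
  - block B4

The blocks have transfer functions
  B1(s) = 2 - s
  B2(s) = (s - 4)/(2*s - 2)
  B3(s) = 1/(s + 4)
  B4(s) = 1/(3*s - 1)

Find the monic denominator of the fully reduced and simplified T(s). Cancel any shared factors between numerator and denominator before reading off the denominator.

Reducing step by step:

(1) reduce the feedback loop with forward B1 and return B2, giving (2*s^2 - 6*s + 4)/(s^2 - 8*s + 10)
(2) add [B1/(1+B1*B2)], B3, B4 (parallel), giving (6*s^4 + 8*s^3 - 91*s^2 + 84*s + 14)/(3*s^4 - 13*s^3 - 62*s^2 + 142*s - 40)
Step 2 gives the fully reduced T(s), with no common factor left to cancel. The denominator's leading coefficient is 3, so divide each of its coefficients by 3 to get the monic form.

Answer: s^4 - 13*s^3/3 - 62*s^2/3 + 142*s/3 - 40/3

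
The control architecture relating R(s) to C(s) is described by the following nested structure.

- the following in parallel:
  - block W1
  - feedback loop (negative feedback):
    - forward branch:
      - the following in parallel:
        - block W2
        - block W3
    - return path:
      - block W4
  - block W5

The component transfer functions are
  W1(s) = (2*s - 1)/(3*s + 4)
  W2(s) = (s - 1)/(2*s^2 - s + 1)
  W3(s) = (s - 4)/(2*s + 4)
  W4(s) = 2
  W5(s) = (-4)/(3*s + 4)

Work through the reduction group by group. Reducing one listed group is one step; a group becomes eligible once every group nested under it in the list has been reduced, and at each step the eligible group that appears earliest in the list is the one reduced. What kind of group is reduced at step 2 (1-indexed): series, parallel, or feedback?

Step 1: reduce the parallel group W2, W3
Step 2: close the feedback loop around (W2+W3), W4
Step 3: sum the parallel branches W1, [(W2+W3)/(1+(W2+W3)*W4)], W5
The group at step 2 is a feedback group.

Answer: feedback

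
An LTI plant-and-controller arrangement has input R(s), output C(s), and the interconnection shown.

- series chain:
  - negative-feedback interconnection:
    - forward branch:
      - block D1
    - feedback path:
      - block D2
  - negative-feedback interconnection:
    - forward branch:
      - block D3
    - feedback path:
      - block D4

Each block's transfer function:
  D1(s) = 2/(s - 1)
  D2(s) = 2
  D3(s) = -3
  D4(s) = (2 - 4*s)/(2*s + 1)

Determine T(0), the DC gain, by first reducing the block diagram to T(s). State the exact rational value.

First reduce the diagram to T(s).

Step 1. feedback reduction of D1, D2: 2/(s + 3)
Step 2. reduce the feedback loop with forward D3 and return D4: (-6*s - 3)/(14*s - 5)
Step 3. cascade [D1/(1+D1*D2)], [D3/(1+D3*D4)]: (-12*s - 6)/(14*s^2 + 37*s - 15)
DC gain: substitute s = 0 into T(s) from step 3: T(0) = -6/(-15) = 2/5.

Answer: 2/5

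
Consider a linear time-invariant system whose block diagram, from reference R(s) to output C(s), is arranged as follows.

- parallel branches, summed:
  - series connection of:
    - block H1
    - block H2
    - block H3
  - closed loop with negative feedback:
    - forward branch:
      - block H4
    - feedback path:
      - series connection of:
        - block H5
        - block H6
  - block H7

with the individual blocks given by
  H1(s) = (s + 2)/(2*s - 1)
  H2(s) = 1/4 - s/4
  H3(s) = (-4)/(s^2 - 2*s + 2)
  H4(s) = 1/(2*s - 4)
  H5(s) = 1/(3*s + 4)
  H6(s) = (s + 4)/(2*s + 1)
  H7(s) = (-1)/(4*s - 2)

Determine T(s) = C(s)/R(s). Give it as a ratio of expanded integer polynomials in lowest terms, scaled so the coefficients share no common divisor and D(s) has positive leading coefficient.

(1) series reduction of H1, H2, H3 gives (s^2 + s - 2)/(2*s^3 - 5*s^2 + 6*s - 2)
(2) series reduction of H5, H6 gives (s + 4)/(6*s^2 + 11*s + 4)
(3) collapse the loop (H4 forward, (H5*H6) return) gives (6*s^2 + 11*s + 4)/(12*s^3 - 2*s^2 - 35*s - 12)
(4) sum the parallel branches (H1*H2*H3), [H4/(1+H4*(H5*H6))], H7: this yields T(s), and no further normalization is needed

Final answer: (36*s^5 + 30*s^4 - 137*s^3 - 72*s^2 + 166*s + 56)/(48*s^6 - 128*s^5 + 24*s^4 + 230*s^3 - 292*s^2 - 4*s + 48)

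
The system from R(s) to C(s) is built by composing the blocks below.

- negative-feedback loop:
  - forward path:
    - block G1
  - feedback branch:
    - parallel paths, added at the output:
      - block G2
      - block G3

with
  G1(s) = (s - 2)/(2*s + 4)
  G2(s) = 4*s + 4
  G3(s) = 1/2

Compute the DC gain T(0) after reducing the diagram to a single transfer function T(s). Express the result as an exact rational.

(1) reduce the parallel group G2, G3, giving 4*s + 9/2
(2) reduce the feedback loop with forward G1 and return (G2+G3), giving (2*s - 4)/(8*s^2 - 3*s - 10)
The step-2 result is T(s). Setting s = 0: T(0) = -4/(-10) = 2/5.

Therefore the answer is 2/5.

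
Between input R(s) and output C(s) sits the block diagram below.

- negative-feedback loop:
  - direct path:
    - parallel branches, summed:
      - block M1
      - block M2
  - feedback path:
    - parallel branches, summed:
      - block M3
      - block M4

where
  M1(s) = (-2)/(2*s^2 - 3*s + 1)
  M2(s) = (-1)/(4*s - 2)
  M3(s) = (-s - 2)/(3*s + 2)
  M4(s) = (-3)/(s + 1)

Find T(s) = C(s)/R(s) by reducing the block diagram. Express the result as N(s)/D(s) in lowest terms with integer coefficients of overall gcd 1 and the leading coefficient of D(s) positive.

First reduce the diagram to T(s).

Step 1: reduce the parallel group M1, M2 gives (-s - 3)/(4*s^2 - 6*s + 2)
Step 2: reduce the parallel group M3, M4 gives (-s^2 - 12*s - 8)/(3*s^2 + 5*s + 2)
Step 3: feedback reduction of (M1+M2), (M3+M4): this yields T(s), and no further normalization is needed

Answer: (-3*s^3 - 14*s^2 - 17*s - 6)/(12*s^4 + 3*s^3 - s^2 + 42*s + 28)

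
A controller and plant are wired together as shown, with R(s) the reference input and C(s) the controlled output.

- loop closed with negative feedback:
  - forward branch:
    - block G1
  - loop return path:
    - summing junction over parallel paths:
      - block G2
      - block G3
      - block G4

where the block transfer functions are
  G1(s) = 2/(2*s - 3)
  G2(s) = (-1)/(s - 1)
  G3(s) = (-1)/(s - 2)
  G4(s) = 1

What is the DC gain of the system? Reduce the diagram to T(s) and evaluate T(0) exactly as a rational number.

Reducing step by step:

Step 1 - parallel reduction of G2, G3, G4, giving (s^2 - 5*s + 5)/(s^2 - 3*s + 2)
Step 2 - collapse the loop (G1 forward, (G2+G3+G4) return), giving (2*s^2 - 6*s + 4)/(2*s^3 - 7*s^2 + 3*s + 4)
That last expression is T(s); at s = 0 only the constant terms survive, so T(0) = 4/4 = 1.

Answer: 1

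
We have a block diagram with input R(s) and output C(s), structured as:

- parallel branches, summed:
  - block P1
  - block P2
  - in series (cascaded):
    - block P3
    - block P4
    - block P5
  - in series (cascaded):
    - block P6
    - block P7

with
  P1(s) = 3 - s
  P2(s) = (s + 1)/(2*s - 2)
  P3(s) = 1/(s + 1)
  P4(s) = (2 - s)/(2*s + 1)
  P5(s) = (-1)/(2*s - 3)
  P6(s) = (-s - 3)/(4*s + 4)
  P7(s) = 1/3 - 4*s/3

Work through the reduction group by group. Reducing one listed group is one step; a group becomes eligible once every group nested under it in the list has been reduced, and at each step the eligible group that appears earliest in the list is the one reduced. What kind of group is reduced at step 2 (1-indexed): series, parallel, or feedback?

Answer: series

Working:
Step 1: multiply P3, P4, P5 (series)
Step 2: reduce the series chain P6, P7
Step 3: parallel reduction of P1, P2, (P3*P4*P5), (P6*P7)
At step 2 the group reduced is series.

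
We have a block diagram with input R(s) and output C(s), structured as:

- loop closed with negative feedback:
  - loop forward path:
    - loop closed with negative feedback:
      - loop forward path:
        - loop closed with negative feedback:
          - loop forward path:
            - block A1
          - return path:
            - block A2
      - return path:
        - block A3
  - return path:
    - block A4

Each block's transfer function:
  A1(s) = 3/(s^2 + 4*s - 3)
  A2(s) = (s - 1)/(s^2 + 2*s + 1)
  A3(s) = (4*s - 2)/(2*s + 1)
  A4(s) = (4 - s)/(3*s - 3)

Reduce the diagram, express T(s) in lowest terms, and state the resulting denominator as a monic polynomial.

First reduce the diagram to T(s).

[1] collapse the loop (A1 forward, A2 return) = (3*s^2 + 6*s + 3)/(s^4 + 6*s^3 + 6*s^2 + s - 6)
[2] reduce the feedback loop with forward [A1/(1+A1*A2)] and return A3 = (6*s^3 + 15*s^2 + 12*s + 3)/(2*s^5 + 13*s^4 + 30*s^3 + 26*s^2 - 11*s - 12)
[3] collapse the loop ([[A1/(1+A1*A2)]/(1+[A1/(1+A1*A2)]*A3)] forward, A4 return) = (6*s^4 + 9*s^3 - 3*s^2 - 9*s - 3)/(2*s^6 + 11*s^5 + 15*s^4 - s^3 - 21*s^2 + 14*s + 16)
T(s) is the step-3 result (common factors already cancelled). Leading coefficient of the denominator: 2. Divide through by 2 for the monic polynomial.

Answer: s^6 + 11*s^5/2 + 15*s^4/2 - s^3/2 - 21*s^2/2 + 7*s + 8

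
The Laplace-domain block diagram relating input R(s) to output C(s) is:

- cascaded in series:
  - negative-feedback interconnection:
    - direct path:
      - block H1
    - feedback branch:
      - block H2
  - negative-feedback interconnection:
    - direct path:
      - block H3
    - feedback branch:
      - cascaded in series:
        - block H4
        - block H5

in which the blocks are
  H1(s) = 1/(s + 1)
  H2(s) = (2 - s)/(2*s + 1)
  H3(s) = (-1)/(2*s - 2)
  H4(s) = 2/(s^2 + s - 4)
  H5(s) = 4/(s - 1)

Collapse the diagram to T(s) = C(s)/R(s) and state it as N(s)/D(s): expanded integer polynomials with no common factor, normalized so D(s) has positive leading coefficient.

(1) reduce the feedback loop with forward H1 and return H2: (2*s + 1)/(2*s^2 + 2*s + 3)
(2) multiply H4, H5 (series): 8/(s^3 - 5*s + 4)
(3) apply the feedback formula to H3, (H4*H5): (-s^3 + 5*s - 4)/(2*s^4 - 2*s^3 - 10*s^2 + 18*s - 16)
(4) multiply [H1/(1+H1*H2)], [H3/(1+H3*(H4*H5))] (series): this yields T(s), and no further normalization is needed

Answer: (-2*s^4 - s^3 + 10*s^2 - 3*s - 4)/(4*s^6 - 18*s^4 + 10*s^3 - 26*s^2 + 22*s - 48)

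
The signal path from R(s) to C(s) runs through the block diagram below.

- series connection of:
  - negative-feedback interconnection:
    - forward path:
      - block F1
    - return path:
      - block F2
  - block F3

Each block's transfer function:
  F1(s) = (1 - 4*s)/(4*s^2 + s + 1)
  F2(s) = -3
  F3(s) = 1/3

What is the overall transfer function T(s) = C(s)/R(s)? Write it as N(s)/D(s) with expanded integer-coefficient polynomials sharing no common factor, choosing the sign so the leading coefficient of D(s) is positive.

(1) apply the feedback formula to F1, F2 -> (1 - 4*s)/(4*s^2 + 13*s - 2)
(2) reduce the series chain [F1/(1+F1*F2)], F3 - this is the overall T(s), already in the required normalized form

Therefore the answer is (1 - 4*s)/(12*s^2 + 39*s - 6).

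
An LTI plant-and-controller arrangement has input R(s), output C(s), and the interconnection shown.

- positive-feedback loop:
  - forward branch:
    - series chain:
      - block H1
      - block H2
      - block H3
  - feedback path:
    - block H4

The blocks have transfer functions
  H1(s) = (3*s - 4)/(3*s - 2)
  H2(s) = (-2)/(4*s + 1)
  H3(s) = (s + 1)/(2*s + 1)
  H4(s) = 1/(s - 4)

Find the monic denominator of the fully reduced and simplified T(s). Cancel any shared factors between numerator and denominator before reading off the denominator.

First reduce the diagram to T(s).

[1] cascade H1, H2, H3, giving (-6*s^2 + 2*s + 8)/(24*s^3 + 2*s^2 - 9*s - 2)
[2] close the feedback loop around (H1*H2*H3), H4, giving (-6*s^3 + 26*s^2 - 32)/(24*s^4 - 94*s^3 - 11*s^2 + 32*s)
T(s) is the step-2 result (common factors already cancelled). Leading coefficient of the denominator: 24. Divide through by 24 for the monic polynomial.

Answer: s^4 - 47*s^3/12 - 11*s^2/24 + 4*s/3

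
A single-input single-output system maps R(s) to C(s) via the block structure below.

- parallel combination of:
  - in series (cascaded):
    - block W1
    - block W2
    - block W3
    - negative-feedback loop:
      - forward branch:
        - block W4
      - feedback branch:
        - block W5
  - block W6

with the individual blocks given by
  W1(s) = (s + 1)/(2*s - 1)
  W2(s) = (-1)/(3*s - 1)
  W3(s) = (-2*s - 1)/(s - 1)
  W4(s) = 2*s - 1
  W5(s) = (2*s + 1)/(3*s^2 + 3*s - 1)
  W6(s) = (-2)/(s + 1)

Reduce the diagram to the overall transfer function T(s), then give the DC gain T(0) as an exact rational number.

Step 1. feedback reduction of W4, W5 gives (6*s^3 + 3*s^2 - 5*s + 1)/(7*s^2 + 3*s - 2)
Step 2. combine W1, W2, W3, [W4/(1+W4*W5)] in series gives (6*s^4 + 15*s^3 + 10*s^2 - 1)/(21*s^4 - 19*s^3 - 11*s^2 + 11*s - 2)
Step 3. add (W1*W2*W3*[W4/(1+W4*W5)]), W6 (parallel) gives (6*s^5 - 21*s^4 + 63*s^3 + 32*s^2 - 23*s + 3)/(21*s^5 + 2*s^4 - 30*s^3 + 9*s - 2)
Evaluating the step-3 result (the overall T(s)) at s = 0 gives T(0) = 3/(-2) = -3/2.

Hence the answer: -3/2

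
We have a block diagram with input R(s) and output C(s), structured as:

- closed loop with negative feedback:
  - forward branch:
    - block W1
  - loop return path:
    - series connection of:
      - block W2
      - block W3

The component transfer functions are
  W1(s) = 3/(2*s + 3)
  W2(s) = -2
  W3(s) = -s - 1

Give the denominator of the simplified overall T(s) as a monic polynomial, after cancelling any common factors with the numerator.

[1] multiply W2, W3 (series): 2*s + 2
[2] collapse the loop (W1 forward, (W2*W3) return): 3/(8*s + 9)
The result of step 2 is T(s) in lowest terms. Its denominator has leading coefficient 8; dividing the denominator through by 8 makes it monic.

Therefore the answer is s + 9/8.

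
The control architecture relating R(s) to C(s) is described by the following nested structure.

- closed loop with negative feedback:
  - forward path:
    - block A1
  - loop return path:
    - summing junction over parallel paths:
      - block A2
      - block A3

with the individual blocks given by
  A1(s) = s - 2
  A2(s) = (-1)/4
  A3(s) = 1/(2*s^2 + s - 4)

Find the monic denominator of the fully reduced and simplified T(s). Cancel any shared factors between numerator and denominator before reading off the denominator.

Step 1: reduce the parallel group A2, A3; result (-2*s^2 - s + 8)/(8*s^2 + 4*s - 16)
Step 2: reduce the feedback loop with forward A1 and return (A2+A3); result (-8*s^3 + 12*s^2 + 24*s - 32)/(2*s^3 - 11*s^2 - 14*s + 32)
T(s) is the step-2 result (common factors already cancelled). Leading coefficient of the denominator: 2. Divide through by 2 for the monic polynomial.

Hence the answer: s^3 - 11*s^2/2 - 7*s + 16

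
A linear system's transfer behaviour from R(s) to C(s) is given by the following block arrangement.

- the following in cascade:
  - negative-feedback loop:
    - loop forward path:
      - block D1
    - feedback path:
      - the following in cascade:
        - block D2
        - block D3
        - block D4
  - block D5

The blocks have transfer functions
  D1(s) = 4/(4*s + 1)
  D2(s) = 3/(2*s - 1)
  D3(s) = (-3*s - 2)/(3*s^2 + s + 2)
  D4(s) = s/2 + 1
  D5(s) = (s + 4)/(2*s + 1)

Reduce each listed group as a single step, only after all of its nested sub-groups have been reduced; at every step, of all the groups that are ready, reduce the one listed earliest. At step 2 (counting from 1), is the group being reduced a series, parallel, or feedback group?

(1) cascade D2, D3, D4
(2) collapse the loop (D1 forward, (D2*D3*D4) return)
(3) multiply [D1/(1+D1*(D2*D3*D4))], D5 (series)
So the answer for step 2 is feedback.

Hence the answer: feedback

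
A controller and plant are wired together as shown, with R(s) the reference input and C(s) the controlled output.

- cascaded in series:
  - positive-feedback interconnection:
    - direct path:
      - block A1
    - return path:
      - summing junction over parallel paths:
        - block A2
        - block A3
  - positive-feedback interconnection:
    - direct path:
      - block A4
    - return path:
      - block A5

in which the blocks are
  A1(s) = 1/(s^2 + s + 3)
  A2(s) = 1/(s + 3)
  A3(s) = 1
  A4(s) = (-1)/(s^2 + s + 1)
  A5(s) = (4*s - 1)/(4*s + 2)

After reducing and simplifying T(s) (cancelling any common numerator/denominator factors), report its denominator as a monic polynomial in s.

Answer: s^6 + 11*s^5/2 + 27*s^4/2 + 91*s^3/4 + 21*s^2 + 55*s/4 + 5/4

Working:
Step 1 - reduce the parallel group A2, A3: (s + 4)/(s + 3)
Step 2 - collapse the loop (A1 forward, (A2+A3) return): (s + 3)/(s^3 + 4*s^2 + 5*s + 5)
Step 3 - reduce the feedback loop with forward A4 and return A5: (-4*s - 2)/(4*s^3 + 6*s^2 + 10*s + 1)
Step 4 - series reduction of [A1/(1-A1*(A2+A3))], [A4/(1-A4*A5)]: (-4*s^2 - 14*s - 6)/(4*s^6 + 22*s^5 + 54*s^4 + 91*s^3 + 84*s^2 + 55*s + 5)
That last expression is T(s), already simplified. Scaling its denominator by 1/4 (the reciprocal of the leading coefficient) yields the monic denominator.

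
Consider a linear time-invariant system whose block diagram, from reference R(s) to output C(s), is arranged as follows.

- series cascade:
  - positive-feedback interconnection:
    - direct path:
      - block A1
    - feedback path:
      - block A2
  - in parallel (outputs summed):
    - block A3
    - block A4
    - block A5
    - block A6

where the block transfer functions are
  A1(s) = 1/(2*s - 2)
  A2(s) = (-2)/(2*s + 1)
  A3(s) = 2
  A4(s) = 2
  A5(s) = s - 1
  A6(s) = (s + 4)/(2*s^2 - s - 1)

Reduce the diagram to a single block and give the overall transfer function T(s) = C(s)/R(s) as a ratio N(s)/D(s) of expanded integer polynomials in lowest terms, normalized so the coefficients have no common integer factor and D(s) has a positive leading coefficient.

[1] collapse the loop (A1 forward, A2 return) -> (2*s + 1)/(4*s^2 - 2*s)
[2] add A3, A4, A5, A6 (parallel) -> (2*s^3 + 5*s^2 - 3*s + 1)/(2*s^2 - s - 1)
[3] cascade [A1/(1-A1*A2)], (A3+A4+A5+A6), giving the overall T(s)

Therefore the answer is (2*s^3 + 5*s^2 - 3*s + 1)/(4*s^3 - 6*s^2 + 2*s).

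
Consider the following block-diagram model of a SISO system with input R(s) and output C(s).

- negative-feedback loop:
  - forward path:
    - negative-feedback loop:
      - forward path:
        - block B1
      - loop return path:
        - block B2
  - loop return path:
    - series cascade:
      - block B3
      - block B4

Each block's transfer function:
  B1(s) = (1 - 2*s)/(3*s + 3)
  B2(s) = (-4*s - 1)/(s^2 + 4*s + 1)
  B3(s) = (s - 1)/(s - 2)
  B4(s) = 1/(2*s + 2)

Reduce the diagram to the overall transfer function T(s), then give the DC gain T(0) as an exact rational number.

1. feedback reduction of B1, B2 gives (-2*s^3 - 7*s^2 + 2*s + 1)/(3*s^3 + 23*s^2 + 13*s + 2)
2. multiply B3, B4 (series) gives (s - 1)/(2*s^2 - 2*s - 4)
3. feedback reduction of [B1/(1+B1*B2)], (B3*B4) gives (-4*s^5 - 10*s^4 + 26*s^3 + 26*s^2 - 10*s - 4)/(6*s^5 + 38*s^4 - 37*s^3 - 105*s^2 - 57*s - 9)
Step 3 gives the overall T(s). Then T(0) = -4/(-9) = 4/9.

Therefore the answer is 4/9.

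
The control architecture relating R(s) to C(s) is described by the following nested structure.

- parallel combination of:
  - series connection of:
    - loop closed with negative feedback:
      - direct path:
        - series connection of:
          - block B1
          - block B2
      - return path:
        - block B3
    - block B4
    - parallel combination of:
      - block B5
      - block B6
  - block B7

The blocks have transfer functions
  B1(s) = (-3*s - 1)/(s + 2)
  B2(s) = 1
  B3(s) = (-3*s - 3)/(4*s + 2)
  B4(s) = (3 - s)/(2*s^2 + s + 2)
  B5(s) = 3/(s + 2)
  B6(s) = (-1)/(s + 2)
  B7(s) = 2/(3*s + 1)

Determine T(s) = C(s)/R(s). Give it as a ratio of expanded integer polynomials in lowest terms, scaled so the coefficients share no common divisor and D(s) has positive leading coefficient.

The answer is (52*s^5 + 290*s^4 + 220*s^3 + 130*s^2 + 140*s + 44)/(78*s^6 + 353*s^5 + 637*s^4 + 701*s^3 + 523*s^2 + 200*s + 28).

Reasoning:
Step 1: cascade B1, B2 gives (-3*s - 1)/(s + 2)
Step 2: reduce the feedback loop with forward (B1*B2) and return B3 gives (-12*s^2 - 10*s - 2)/(13*s^2 + 22*s + 7)
Step 3: add B5, B6 (parallel) gives 2/(s + 2)
Step 4: cascade [(B1*B2)/(1+(B1*B2)*B3)], B4, (B5+B6) gives (24*s^3 - 52*s^2 - 56*s - 12)/(26*s^5 + 109*s^4 + 176*s^3 + 175*s^2 + 116*s + 28)
Step 5: sum the parallel branches ([(B1*B2)/(1+(B1*B2)*B3)]*B4*(B5+B6)), B7; the result is T(s) itself (integer coefficients, no common factor, positive leading denominator coefficient)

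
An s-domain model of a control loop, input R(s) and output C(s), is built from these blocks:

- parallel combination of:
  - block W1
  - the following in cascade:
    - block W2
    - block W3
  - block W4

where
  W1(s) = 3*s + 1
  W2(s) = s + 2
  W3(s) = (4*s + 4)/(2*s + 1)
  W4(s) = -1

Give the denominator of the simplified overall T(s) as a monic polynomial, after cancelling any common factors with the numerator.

Reducing step by step:

(1) multiply W2, W3 (series) gives (4*s^2 + 12*s + 8)/(2*s + 1)
(2) combine W1, (W2*W3), W4 in parallel gives (10*s^2 + 15*s + 8)/(2*s + 1)
That last expression is T(s), already simplified. Scaling its denominator by 1/2 (the reciprocal of the leading coefficient) yields the monic denominator.

Answer: s + 1/2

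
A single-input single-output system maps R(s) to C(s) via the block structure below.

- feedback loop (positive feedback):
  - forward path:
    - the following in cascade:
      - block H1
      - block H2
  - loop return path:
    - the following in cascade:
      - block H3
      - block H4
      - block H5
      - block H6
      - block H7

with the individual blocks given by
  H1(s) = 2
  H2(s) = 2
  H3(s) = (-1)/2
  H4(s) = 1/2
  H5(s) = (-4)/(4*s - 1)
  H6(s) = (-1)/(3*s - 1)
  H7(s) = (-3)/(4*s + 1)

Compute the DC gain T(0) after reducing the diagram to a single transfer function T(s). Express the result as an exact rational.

Step 1 - combine H1, H2 in series, giving 4
Step 2 - combine H3, H4, H5, H6, H7 in series, giving 3/(48*s^3 - 16*s^2 - 3*s + 1)
Step 3 - reduce the feedback loop with forward (H1*H2) and return (H3*H4*H5*H6*H7), giving (192*s^3 - 64*s^2 - 12*s + 4)/(48*s^3 - 16*s^2 - 3*s - 11)
That last expression is T(s); at s = 0 only the constant terms survive, so T(0) = 4/(-11) = -4/11.

Therefore the answer is -4/11.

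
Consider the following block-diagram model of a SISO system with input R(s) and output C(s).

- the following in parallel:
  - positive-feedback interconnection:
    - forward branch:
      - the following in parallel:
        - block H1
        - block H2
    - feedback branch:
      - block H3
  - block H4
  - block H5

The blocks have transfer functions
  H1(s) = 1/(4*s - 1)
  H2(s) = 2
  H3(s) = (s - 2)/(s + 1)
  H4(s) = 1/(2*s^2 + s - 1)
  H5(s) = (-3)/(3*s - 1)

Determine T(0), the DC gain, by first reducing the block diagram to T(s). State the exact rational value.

The answer is 7/3.

Reasoning:
(1) sum the parallel branches H1, H2: (8*s - 1)/(4*s - 1)
(2) reduce the feedback loop with forward (H1+H2) and return H3: (-8*s^2 - 7*s + 1)/(4*s^2 - 20*s + 3)
(3) sum the parallel branches [(H1+H2)/(1-(H1+H2)*H3)], H4, H5: (-48*s^5 - 74*s^4 + 151*s^3 + 11*s^2 - 51*s + 7)/(24*s^5 - 116*s^4 - 18*s^3 + 87*s^2 - 32*s + 3)
That last expression is T(s); at s = 0 only the constant terms survive, so T(0) = 7/3.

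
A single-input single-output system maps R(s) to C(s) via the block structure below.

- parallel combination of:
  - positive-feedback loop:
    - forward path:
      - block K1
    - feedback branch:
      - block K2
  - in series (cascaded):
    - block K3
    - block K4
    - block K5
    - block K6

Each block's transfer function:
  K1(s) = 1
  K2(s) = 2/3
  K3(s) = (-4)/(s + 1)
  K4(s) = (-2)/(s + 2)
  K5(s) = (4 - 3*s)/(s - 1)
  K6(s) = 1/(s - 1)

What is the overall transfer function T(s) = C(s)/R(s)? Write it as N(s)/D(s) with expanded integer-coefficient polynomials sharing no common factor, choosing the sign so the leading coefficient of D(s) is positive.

First reduce the diagram to T(s).

Step 1: feedback reduction of K1, K2, giving 3
Step 2: reduce the series chain K3, K4, K5, K6, giving (32 - 24*s)/(s^4 + s^3 - 3*s^2 - s + 2)
Step 3: sum the parallel branches [K1/(1-K1*K2)], (K3*K4*K5*K6): this yields T(s), and no further normalization is needed

Answer: (3*s^4 + 3*s^3 - 9*s^2 - 27*s + 38)/(s^4 + s^3 - 3*s^2 - s + 2)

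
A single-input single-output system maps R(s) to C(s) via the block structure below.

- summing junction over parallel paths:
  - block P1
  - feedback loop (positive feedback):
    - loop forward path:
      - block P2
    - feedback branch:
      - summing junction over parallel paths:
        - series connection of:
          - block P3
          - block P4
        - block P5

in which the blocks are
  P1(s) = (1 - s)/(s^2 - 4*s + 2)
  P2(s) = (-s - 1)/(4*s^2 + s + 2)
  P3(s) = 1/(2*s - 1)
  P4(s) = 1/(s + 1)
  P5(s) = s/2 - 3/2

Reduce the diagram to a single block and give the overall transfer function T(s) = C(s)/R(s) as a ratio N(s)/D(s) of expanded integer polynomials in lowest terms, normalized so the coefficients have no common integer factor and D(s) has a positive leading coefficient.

First reduce the diagram to T(s).

Step 1. reduce the series chain P3, P4; result 1/(2*s^2 + s - 1)
Step 2. sum the parallel branches (P3*P4), P5; result (2*s^3 - 5*s^2 - 4*s + 5)/(4*s^2 + 2*s - 2)
Step 3. apply the feedback formula to P2, ((P3*P4)+P5); result (-4*s^2 - 2*s + 2)/(18*s^3 - 9*s^2 + 2*s + 1)
Step 4. add P1, [P2/(1-P2*((P3*P4)+P5))] (parallel): this yields T(s), and no further normalization is needed

Answer: (-22*s^4 + 41*s^3 - 9*s^2 - 11*s + 5)/(18*s^5 - 81*s^4 + 74*s^3 - 25*s^2 + 2)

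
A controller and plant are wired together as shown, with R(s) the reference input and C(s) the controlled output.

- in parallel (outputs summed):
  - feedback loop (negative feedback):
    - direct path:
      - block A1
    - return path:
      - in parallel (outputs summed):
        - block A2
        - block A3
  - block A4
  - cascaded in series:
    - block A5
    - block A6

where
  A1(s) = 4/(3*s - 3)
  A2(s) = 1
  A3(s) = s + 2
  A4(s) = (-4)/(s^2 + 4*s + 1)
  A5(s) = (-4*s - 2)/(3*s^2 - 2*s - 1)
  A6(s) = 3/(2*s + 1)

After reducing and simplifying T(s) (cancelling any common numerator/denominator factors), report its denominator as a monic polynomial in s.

First reduce the diagram to T(s).

(1) combine A2, A3 in parallel, giving s + 3
(2) collapse the loop (A1 forward, (A2+A3) return), giving 4/(7*s + 9)
(3) reduce the series chain A5, A6, giving (-6)/(3*s^2 - 2*s - 1)
(4) combine [A1/(1+A1*(A2+A3))], A4, (A5*A6) in parallel, giving (12*s^4 - 86*s^3 - 298*s^2 - 182*s - 22)/(21*s^5 + 97*s^4 + 48*s^3 - 96*s^2 - 61*s - 9)
The result of step 4 is T(s) in lowest terms. Its denominator has leading coefficient 21; dividing the denominator through by 21 makes it monic.

Answer: s^5 + 97*s^4/21 + 16*s^3/7 - 32*s^2/7 - 61*s/21 - 3/7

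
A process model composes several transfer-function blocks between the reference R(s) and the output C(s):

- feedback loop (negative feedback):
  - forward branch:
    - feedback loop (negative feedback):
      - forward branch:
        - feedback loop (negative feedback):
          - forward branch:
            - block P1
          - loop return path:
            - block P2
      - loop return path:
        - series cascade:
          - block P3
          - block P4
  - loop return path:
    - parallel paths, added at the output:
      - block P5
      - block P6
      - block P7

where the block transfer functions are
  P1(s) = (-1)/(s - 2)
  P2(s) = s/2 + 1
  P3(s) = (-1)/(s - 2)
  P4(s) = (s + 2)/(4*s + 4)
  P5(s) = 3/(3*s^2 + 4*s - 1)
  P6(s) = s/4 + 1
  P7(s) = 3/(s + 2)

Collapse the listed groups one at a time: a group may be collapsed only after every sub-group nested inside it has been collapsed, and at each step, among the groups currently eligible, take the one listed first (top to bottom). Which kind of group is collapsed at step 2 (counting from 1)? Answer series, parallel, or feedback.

(1) feedback reduction of P1, P2
(2) reduce the series chain P3, P4
(3) apply the feedback formula to [P1/(1+P1*P2)], (P3*P4)
(4) combine P5, P6, P7 in parallel
(5) collapse the loop ([[P1/(1+P1*P2)]/(1+[P1/(1+P1*P2)]*(P3*P4))] forward, (P5+P6+P7) return)
The group at step 2 is a series group.

Hence the answer: series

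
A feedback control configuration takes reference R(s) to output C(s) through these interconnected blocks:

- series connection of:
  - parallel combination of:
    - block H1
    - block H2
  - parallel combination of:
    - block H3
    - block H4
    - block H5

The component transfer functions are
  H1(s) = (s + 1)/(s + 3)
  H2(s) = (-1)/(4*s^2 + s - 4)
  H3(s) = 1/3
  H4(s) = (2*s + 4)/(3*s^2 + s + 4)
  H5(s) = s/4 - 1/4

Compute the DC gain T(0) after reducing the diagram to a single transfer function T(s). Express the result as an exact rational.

The answer is 91/144.

Reasoning:
1. combine H1, H2 in parallel gives (4*s^3 + 5*s^2 - 4*s - 7)/(4*s^3 + 13*s^2 - s - 12)
2. parallel reduction of H3, H4, H5 gives (9*s^3 + 6*s^2 + 37*s + 52)/(36*s^2 + 12*s + 48)
3. reduce the series chain (H1+H2), (H3+H4+H5) gives (36*s^6 + 69*s^5 + 142*s^4 + 306*s^3 + 70*s^2 - 467*s - 364)/(144*s^5 + 516*s^4 + 312*s^3 + 180*s^2 - 192*s - 576)
Step 3 gives the overall T(s). Then T(0) = -364/(-576) = 91/144.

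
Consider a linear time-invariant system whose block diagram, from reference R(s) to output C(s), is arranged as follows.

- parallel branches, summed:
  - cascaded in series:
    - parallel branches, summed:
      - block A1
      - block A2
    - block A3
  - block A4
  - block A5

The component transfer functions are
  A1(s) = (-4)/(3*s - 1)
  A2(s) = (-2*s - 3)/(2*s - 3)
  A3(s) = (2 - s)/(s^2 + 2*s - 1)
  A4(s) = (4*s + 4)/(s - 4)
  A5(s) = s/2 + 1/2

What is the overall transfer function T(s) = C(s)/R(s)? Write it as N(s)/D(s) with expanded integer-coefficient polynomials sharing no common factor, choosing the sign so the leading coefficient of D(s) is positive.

Step 1 - parallel reduction of A1, A2 -> (-6*s^2 - 15*s + 15)/(6*s^2 - 11*s + 3)
Step 2 - combine (A1+A2), A3 in series -> (6*s^3 + 3*s^2 - 45*s + 30)/(6*s^4 + s^3 - 25*s^2 + 17*s - 3)
Step 3 - combine ((A1+A2)*A3), A4, A5 in parallel - this is the overall T(s), already in the required normalized form

Answer: (6*s^6 + 31*s^5 + 16*s^4 - 146*s^3 - 132*s^2 + 473*s - 252)/(12*s^5 - 46*s^4 - 58*s^3 + 234*s^2 - 142*s + 24)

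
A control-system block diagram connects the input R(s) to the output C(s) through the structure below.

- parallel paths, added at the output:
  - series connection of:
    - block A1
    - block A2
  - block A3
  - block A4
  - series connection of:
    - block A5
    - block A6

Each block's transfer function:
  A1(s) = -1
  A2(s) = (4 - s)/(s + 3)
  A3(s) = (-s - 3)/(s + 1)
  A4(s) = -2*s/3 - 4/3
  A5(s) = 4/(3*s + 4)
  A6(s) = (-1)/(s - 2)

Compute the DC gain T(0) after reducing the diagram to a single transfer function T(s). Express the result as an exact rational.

First reduce the diagram to T(s).

(1) multiply A1, A2 (series): (s - 4)/(s + 3)
(2) multiply A5, A6 (series): (-4)/(3*s^2 - 2*s - 8)
(3) sum the parallel branches (A1*A2), A3, A4, (A5*A6): (-6*s^5 - 32*s^4 - 107*s^3 + 29*s^2 + 446*s + 372)/(9*s^4 + 30*s^3 - 21*s^2 - 114*s - 72)
Step 3 gives the overall T(s). Then T(0) = 372/(-72) = -31/6.

Answer: -31/6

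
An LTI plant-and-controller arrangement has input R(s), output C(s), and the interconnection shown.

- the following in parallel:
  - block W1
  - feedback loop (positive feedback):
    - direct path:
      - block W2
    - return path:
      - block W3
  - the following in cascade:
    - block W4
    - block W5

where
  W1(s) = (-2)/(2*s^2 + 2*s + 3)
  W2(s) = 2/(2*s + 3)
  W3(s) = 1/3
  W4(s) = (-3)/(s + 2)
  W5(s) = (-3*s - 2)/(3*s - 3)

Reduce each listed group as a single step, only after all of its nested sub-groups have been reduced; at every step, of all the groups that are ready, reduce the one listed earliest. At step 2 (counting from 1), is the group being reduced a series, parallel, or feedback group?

Step 1 - collapse the loop (W2 forward, W3 return)
Step 2 - series reduction of W4, W5
Step 3 - reduce the parallel group W1, [W2/(1-W2*W3)], (W4*W5)
Step 2 collapses a series group.

Final answer: series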